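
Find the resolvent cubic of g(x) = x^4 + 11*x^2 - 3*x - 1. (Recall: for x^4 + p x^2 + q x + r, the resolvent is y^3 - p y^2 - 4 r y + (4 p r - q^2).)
h(y) = y^3 - 11*y^2 + 4*y - 53

Identify coefficients: p = 11, q = -3, r = -1.
Plug into h(y) = y^3 - p y^2 - 4 r y + (4 p r - q^2):
  h(y) = y^3 - (11) y^2 - 4*(-1) y + (4*(11)*(-1) - (-3)^2)
       = y^3 + (-11) y^2 + (4) y + (-53).
Simplifying: h(y) = y^3 - 11*y^2 + 4*y - 53.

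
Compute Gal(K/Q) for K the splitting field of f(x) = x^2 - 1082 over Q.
Gal(K/Q) = Z/2Z (cyclic of order 2)

x^2 - 1082 is irreducible over Q since 1082 is not a rational square. The splitting field Q(sqrt(1082)) has degree 2 over Q, and its unique nontrivial automorphism is sqrt(1082) ↦ -sqrt(1082). Hence Gal(Q(sqrt(1082))/Q) = Z/2Z.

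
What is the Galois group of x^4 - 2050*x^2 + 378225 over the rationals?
Gal(K/Q) = Z/2Z (cyclic of order 2)

f factors as (x^2 - 205)(x^2 - 1845), so the splitting field is K = Q(sqrt(205), sqrt(1845)). The squarefree part of 205 is 205 and the squarefree part of 1845 is also 205, so sqrt(205) and sqrt(1845) are both rational multiples of sqrt(205). Hence Q(sqrt(205)) = Q(sqrt(1845)) = Q(sqrt(205)), and the splitting field collapses to a single degree-2 extension with Galois group Z/2Z.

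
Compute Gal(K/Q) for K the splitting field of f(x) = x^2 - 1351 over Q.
Gal(K/Q) = Z/2Z (cyclic of order 2)

x^2 - 1351 is irreducible over Q since 1351 is not a rational square. The splitting field Q(sqrt(1351)) has degree 2 over Q, and its unique nontrivial automorphism is sqrt(1351) ↦ -sqrt(1351). Hence Gal(Q(sqrt(1351))/Q) = Z/2Z.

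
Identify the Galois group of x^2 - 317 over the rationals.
Gal(K/Q) = Z/2Z (cyclic of order 2)

x^2 - 317 is irreducible over Q since 317 is not a rational square. The splitting field Q(sqrt(317)) has degree 2 over Q, and its unique nontrivial automorphism is sqrt(317) ↦ -sqrt(317). Hence Gal(Q(sqrt(317))/Q) = Z/2Z.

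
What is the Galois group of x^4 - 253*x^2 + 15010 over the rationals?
Gal(K/Q) = V_4 (Klein four-group, Z/2Z × Z/2Z)

f factors as (x^2 - 95)(x^2 - 158), so the splitting field is K = Q(sqrt(95), sqrt(158)). The elements 95, 158, 15010 are all non-squares in Q, so sqrt(95) and sqrt(158) generate independent quadratic extensions. Thus [K:Q] = 4 and Gal(K/Q) is generated by the two order-2 automorphisms sqrt(95) ↦ -sqrt(95) and sqrt(158) ↦ -sqrt(158), giving V_4.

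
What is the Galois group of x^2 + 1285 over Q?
Gal(K/Q) = Z/2Z (cyclic of order 2)

x^2 + 1285 is irreducible over Q since -1285 is not a rational square. The splitting field Q(sqrt(-1285)) has degree 2 over Q, and its unique nontrivial automorphism is sqrt(-1285) ↦ -sqrt(-1285). Hence Gal(Q(sqrt(-1285))/Q) = Z/2Z.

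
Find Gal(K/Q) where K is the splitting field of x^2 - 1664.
Gal(K/Q) = Z/2Z (cyclic of order 2)

x^2 - 1664 is irreducible over Q since 1664 is not a rational square. The splitting field Q(sqrt(1664)) has degree 2 over Q, and its unique nontrivial automorphism is sqrt(1664) ↦ -sqrt(1664). Hence Gal(Q(sqrt(1664))/Q) = Z/2Z.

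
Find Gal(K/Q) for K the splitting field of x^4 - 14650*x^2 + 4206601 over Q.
Gal(K/Q) = Z/2Z (cyclic of order 2)

f factors as (x^2 - 293)(x^2 - 14357), so the splitting field is K = Q(sqrt(293), sqrt(14357)). The squarefree part of 293 is 293 and the squarefree part of 14357 is also 293, so sqrt(293) and sqrt(14357) are both rational multiples of sqrt(293). Hence Q(sqrt(293)) = Q(sqrt(14357)) = Q(sqrt(293)), and the splitting field collapses to a single degree-2 extension with Galois group Z/2Z.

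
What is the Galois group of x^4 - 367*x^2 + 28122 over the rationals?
Gal(K/Q) = V_4 (Klein four-group, Z/2Z × Z/2Z)

f factors as (x^2 - 258)(x^2 - 109), so the splitting field is K = Q(sqrt(258), sqrt(109)). The elements 258, 109, 28122 are all non-squares in Q, so sqrt(258) and sqrt(109) generate independent quadratic extensions. Thus [K:Q] = 4 and Gal(K/Q) is generated by the two order-2 automorphisms sqrt(258) ↦ -sqrt(258) and sqrt(109) ↦ -sqrt(109), giving V_4.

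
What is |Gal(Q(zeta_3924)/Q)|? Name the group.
|Gal(Q(zeta_3924)/Q)| = phi(3924) = 1296; group ≅ (Z/3924Z)^* ≅ Z/2Z × Z/6Z × Z/108Z

The n-th cyclotomic polynomial Φ_3924(x) is the minimal polynomial of zeta_3924 over Q and has degree phi(3924) = 1296. So Q(zeta_3924) is a degree-1296 Galois extension with Galois group (Z/3924Z)^*. By CRT, (Z/3924Z)^* ≅ (Z/4Z)^* × (Z/9Z)^* × (Z/109Z)^*. Each prime-power unit group is (Z/4Z)^* ≅ Z/2Z; (Z/9Z)^* ≅ Z/6Z; (Z/109Z)^* ≅ Z/108Z. Hence Gal(Q(zeta_3924)/Q) ≅ Z/2Z × Z/6Z × Z/108Z.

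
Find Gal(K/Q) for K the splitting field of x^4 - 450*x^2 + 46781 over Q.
Gal(K/Q) = V_4 (Klein four-group, Z/2Z × Z/2Z)

f factors as (x^2 - 287)(x^2 - 163), so the splitting field is K = Q(sqrt(287), sqrt(163)). The elements 287, 163, 46781 are all non-squares in Q, so sqrt(287) and sqrt(163) generate independent quadratic extensions. Thus [K:Q] = 4 and Gal(K/Q) is generated by the two order-2 automorphisms sqrt(287) ↦ -sqrt(287) and sqrt(163) ↦ -sqrt(163), giving V_4.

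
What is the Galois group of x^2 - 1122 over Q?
Gal(K/Q) = Z/2Z (cyclic of order 2)

x^2 - 1122 is irreducible over Q since 1122 is not a rational square. The splitting field Q(sqrt(1122)) has degree 2 over Q, and its unique nontrivial automorphism is sqrt(1122) ↦ -sqrt(1122). Hence Gal(Q(sqrt(1122))/Q) = Z/2Z.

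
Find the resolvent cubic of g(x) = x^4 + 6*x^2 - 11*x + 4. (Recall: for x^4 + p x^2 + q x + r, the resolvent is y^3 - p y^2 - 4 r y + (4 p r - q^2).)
h(y) = y^3 - 6*y^2 - 16*y - 25

Identify coefficients: p = 6, q = -11, r = 4.
Plug into h(y) = y^3 - p y^2 - 4 r y + (4 p r - q^2):
  h(y) = y^3 - (6) y^2 - 4*(4) y + (4*(6)*(4) - (-11)^2)
       = y^3 + (-6) y^2 + (-16) y + (-25).
Simplifying: h(y) = y^3 - 6*y^2 - 16*y - 25.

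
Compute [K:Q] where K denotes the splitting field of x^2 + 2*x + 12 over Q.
[K:Q] = 2

The discriminant of x^2 + (2)*x + (12) is b^2 - 4c = 4 - (48) = -44. Since -44 is not a perfect square in Q, the polynomial is irreducible over Q. Its two roots generate a degree-2 extension, so [K:Q] = 2.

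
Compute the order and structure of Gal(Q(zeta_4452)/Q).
|Gal(Q(zeta_4452)/Q)| = phi(4452) = 1248; group ≅ (Z/4452Z)^* ≅ Z/2Z × Z/2Z × Z/6Z × Z/52Z

The n-th cyclotomic polynomial Φ_4452(x) is the minimal polynomial of zeta_4452 over Q and has degree phi(4452) = 1248. So Q(zeta_4452) is a degree-1248 Galois extension with Galois group (Z/4452Z)^*. By CRT, (Z/4452Z)^* ≅ (Z/4Z)^* × (Z/3Z)^* × (Z/7Z)^* × (Z/53Z)^*. Each prime-power unit group is (Z/4Z)^* ≅ Z/2Z; (Z/3Z)^* ≅ Z/2Z; (Z/7Z)^* ≅ Z/6Z; (Z/53Z)^* ≅ Z/52Z. Hence Gal(Q(zeta_4452)/Q) ≅ Z/2Z × Z/2Z × Z/6Z × Z/52Z.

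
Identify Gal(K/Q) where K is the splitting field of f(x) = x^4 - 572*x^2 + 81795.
Gal(K/Q) = V_4 (Klein four-group, Z/2Z × Z/2Z)

f factors as (x^2 - 287)(x^2 - 285), so the splitting field is K = Q(sqrt(287), sqrt(285)). The elements 287, 285, 81795 are all non-squares in Q, so sqrt(287) and sqrt(285) generate independent quadratic extensions. Thus [K:Q] = 4 and Gal(K/Q) is generated by the two order-2 automorphisms sqrt(287) ↦ -sqrt(287) and sqrt(285) ↦ -sqrt(285), giving V_4.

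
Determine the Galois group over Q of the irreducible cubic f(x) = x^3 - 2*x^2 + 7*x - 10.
Gal(K/Q) = S_3 (symmetric group of order 6)

Compute the discriminant of x^3 + (-2)*x^2 + (7)*x + (-10): Δ = -1676. Since Δ is not a rational square, the Galois group is not contained in A_3; it must be the full S_3 (irreducibility of the cubic rules out anything smaller).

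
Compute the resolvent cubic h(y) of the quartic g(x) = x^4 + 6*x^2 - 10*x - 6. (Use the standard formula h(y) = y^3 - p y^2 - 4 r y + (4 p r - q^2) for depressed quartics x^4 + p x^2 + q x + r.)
h(y) = y^3 - 6*y^2 + 24*y - 244

Identify coefficients: p = 6, q = -10, r = -6.
Plug into h(y) = y^3 - p y^2 - 4 r y + (4 p r - q^2):
  h(y) = y^3 - (6) y^2 - 4*(-6) y + (4*(6)*(-6) - (-10)^2)
       = y^3 + (-6) y^2 + (24) y + (-244).
Simplifying: h(y) = y^3 - 6*y^2 + 24*y - 244.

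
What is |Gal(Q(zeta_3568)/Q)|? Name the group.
|Gal(Q(zeta_3568)/Q)| = phi(3568) = 1776; group ≅ (Z/3568Z)^* ≅ Z/2Z × Z/4Z × Z/222Z

The n-th cyclotomic polynomial Φ_3568(x) is the minimal polynomial of zeta_3568 over Q and has degree phi(3568) = 1776. So Q(zeta_3568) is a degree-1776 Galois extension with Galois group (Z/3568Z)^*. By CRT, (Z/3568Z)^* ≅ (Z/16Z)^* × (Z/223Z)^*. Each prime-power unit group is (Z/16Z)^* ≅ Z/2Z × Z/4Z; (Z/223Z)^* ≅ Z/222Z. Hence Gal(Q(zeta_3568)/Q) ≅ Z/2Z × Z/4Z × Z/222Z.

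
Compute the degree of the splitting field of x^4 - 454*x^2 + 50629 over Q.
[K:Q] = 4

f factors as (x^2 - 257)(x^2 - 197); the splitting field is K = Q(sqrt(257), sqrt(197)). Since 257, 197, and 50629 are all non-squares in Q, the three subfields Q(sqrt(257)), Q(sqrt(197)), Q(sqrt(50629)) are distinct degree-2 extensions, so [K:Q] = 4 (Klein four Galois group).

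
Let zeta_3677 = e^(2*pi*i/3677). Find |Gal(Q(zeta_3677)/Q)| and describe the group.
|Gal(Q(zeta_3677)/Q)| = phi(3677) = 3676; group ≅ (Z/3677Z)^* ≅ Z/3676Z

The n-th cyclotomic polynomial Φ_3677(x) is the minimal polynomial of zeta_3677 over Q and has degree phi(3677) = 3676. So Q(zeta_3677) is a degree-3676 Galois extension with Galois group (Z/3677Z)^*. (Z/3677Z)^* is cyclic since 3677 is an odd prime power (or 4). Hence Gal(Q(zeta_3677)/Q) ≅ Z/3676Z.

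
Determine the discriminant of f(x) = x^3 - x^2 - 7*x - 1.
Δ = 1264

For x^3 + a x^2 + b x + c the discriminant is Δ = 18 a b c - 4 a^3 c + a^2 b^2 - 4 b^3 - 27 c^2.
Plug a = -1, b = -7, c = -1:
  18*(-1)*(-7)*(-1) - 4*(-1)^3*(-1) + (-1)^2*(-7)^2 - 4*(-7)^3 - 27*(-1)^2
  = -126 + (-4) + 49 + (1372) + (-27)
  = 1264.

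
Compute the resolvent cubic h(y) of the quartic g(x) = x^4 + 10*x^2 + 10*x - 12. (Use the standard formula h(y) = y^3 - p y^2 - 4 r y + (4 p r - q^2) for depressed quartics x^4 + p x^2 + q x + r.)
h(y) = y^3 - 10*y^2 + 48*y - 580

Identify coefficients: p = 10, q = 10, r = -12.
Plug into h(y) = y^3 - p y^2 - 4 r y + (4 p r - q^2):
  h(y) = y^3 - (10) y^2 - 4*(-12) y + (4*(10)*(-12) - (10)^2)
       = y^3 + (-10) y^2 + (48) y + (-580).
Simplifying: h(y) = y^3 - 10*y^2 + 48*y - 580.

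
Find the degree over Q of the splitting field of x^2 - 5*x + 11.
[K:Q] = 2

The discriminant of x^2 + (-5)*x + (11) is b^2 - 4c = 25 - (44) = -19. Since -19 is not a perfect square in Q, the polynomial is irreducible over Q. Its two roots generate a degree-2 extension, so [K:Q] = 2.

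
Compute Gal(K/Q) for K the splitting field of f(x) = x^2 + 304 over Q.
Gal(K/Q) = Z/2Z (cyclic of order 2)

x^2 + 304 is irreducible over Q since -304 is not a rational square. The splitting field Q(sqrt(-304)) has degree 2 over Q, and its unique nontrivial automorphism is sqrt(-304) ↦ -sqrt(-304). Hence Gal(Q(sqrt(-304))/Q) = Z/2Z.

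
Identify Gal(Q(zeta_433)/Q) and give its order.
|Gal(Q(zeta_433)/Q)| = phi(433) = 432; group ≅ (Z/433Z)^* ≅ Z/432Z

The n-th cyclotomic polynomial Φ_433(x) is the minimal polynomial of zeta_433 over Q and has degree phi(433) = 432. So Q(zeta_433) is a degree-432 Galois extension with Galois group (Z/433Z)^*. (Z/433Z)^* is cyclic since 433 is an odd prime power (or 4). Hence Gal(Q(zeta_433)/Q) ≅ Z/432Z.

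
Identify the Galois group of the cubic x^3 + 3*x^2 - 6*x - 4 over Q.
Gal(K/Q) = S_3 (symmetric group of order 6)

Compute the discriminant of x^3 + (3)*x^2 + (-6)*x + (-4): Δ = 2484. Since Δ is not a rational square, the Galois group is not contained in A_3; it must be the full S_3 (irreducibility of the cubic rules out anything smaller).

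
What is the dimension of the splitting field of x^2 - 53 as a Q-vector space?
[K:Q] = 2

The polynomial x^2 - 53 is irreducible over Q since 53 is not a perfect square. Its splitting field is Q(sqrt(53)), which has degree 2 over Q.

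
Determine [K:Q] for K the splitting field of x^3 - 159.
[K:Q] = 6

x^3 - 159 has one real root r = 159^(1/3) and two complex roots r*zeta_3, r*zeta_3^2 where zeta_3 = e^(2*pi*i/3). The splitting field is Q(r, zeta_3). [Q(r):Q] = 3 and [Q(zeta_3):Q] = 2 with gcd = 1, so [Q(r, zeta_3):Q] = 3 * 2 = 6.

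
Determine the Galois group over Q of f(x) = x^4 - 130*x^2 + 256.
Gal(K/Q) = Z/2Z (cyclic of order 2)

f factors as (x^2 - 2)(x^2 - 128), so the splitting field is K = Q(sqrt(2), sqrt(128)). The squarefree part of 2 is 2 and the squarefree part of 128 is also 2, so sqrt(2) and sqrt(128) are both rational multiples of sqrt(2). Hence Q(sqrt(2)) = Q(sqrt(128)) = Q(sqrt(2)), and the splitting field collapses to a single degree-2 extension with Galois group Z/2Z.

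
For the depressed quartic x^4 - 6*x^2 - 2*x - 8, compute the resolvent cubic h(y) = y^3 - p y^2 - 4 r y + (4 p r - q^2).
h(y) = y^3 + 6*y^2 + 32*y + 188

Identify coefficients: p = -6, q = -2, r = -8.
Plug into h(y) = y^3 - p y^2 - 4 r y + (4 p r - q^2):
  h(y) = y^3 - (-6) y^2 - 4*(-8) y + (4*(-6)*(-8) - (-2)^2)
       = y^3 + (6) y^2 + (32) y + (188).
Simplifying: h(y) = y^3 + 6*y^2 + 32*y + 188.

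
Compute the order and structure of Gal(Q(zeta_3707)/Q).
|Gal(Q(zeta_3707)/Q)| = phi(3707) = 3360; group ≅ (Z/3707Z)^* ≅ Z/10Z × Z/336Z

The n-th cyclotomic polynomial Φ_3707(x) is the minimal polynomial of zeta_3707 over Q and has degree phi(3707) = 3360. So Q(zeta_3707) is a degree-3360 Galois extension with Galois group (Z/3707Z)^*. By CRT, (Z/3707Z)^* ≅ (Z/11Z)^* × (Z/337Z)^*. Each prime-power unit group is (Z/11Z)^* ≅ Z/10Z; (Z/337Z)^* ≅ Z/336Z. Hence Gal(Q(zeta_3707)/Q) ≅ Z/10Z × Z/336Z.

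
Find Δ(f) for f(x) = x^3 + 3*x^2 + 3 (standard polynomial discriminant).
Δ = -567

For x^3 + a x^2 + b x + c the discriminant is Δ = 18 a b c - 4 a^3 c + a^2 b^2 - 4 b^3 - 27 c^2.
Plug a = 3, b = 0, c = 3:
  18*(3)*(0)*(3) - 4*(3)^3*(3) + (3)^2*(0)^2 - 4*(0)^3 - 27*(3)^2
  = 0 + (-324) + 0 + (0) + (-243)
  = -567.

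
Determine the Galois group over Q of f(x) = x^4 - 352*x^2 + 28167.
Gal(K/Q) = V_4 (Klein four-group, Z/2Z × Z/2Z)

f factors as (x^2 - 123)(x^2 - 229), so the splitting field is K = Q(sqrt(123), sqrt(229)). The elements 123, 229, 28167 are all non-squares in Q, so sqrt(123) and sqrt(229) generate independent quadratic extensions. Thus [K:Q] = 4 and Gal(K/Q) is generated by the two order-2 automorphisms sqrt(123) ↦ -sqrt(123) and sqrt(229) ↦ -sqrt(229), giving V_4.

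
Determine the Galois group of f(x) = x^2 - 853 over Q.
Gal(K/Q) = Z/2Z (cyclic of order 2)

x^2 - 853 is irreducible over Q since 853 is not a rational square. The splitting field Q(sqrt(853)) has degree 2 over Q, and its unique nontrivial automorphism is sqrt(853) ↦ -sqrt(853). Hence Gal(Q(sqrt(853))/Q) = Z/2Z.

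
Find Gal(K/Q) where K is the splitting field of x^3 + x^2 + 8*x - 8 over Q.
Gal(K/Q) = S_3 (symmetric group of order 6)

Compute the discriminant of x^3 + (1)*x^2 + (8)*x + (-8): Δ = -4832. Since Δ is not a rational square, the Galois group is not contained in A_3; it must be the full S_3 (irreducibility of the cubic rules out anything smaller).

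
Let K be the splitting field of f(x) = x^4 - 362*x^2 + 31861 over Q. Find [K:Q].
[K:Q] = 4

f factors as (x^2 - 151)(x^2 - 211); the splitting field is K = Q(sqrt(151), sqrt(211)). Since 151, 211, and 31861 are all non-squares in Q, the three subfields Q(sqrt(151)), Q(sqrt(211)), Q(sqrt(31861)) are distinct degree-2 extensions, so [K:Q] = 4 (Klein four Galois group).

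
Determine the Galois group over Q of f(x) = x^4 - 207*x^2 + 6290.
Gal(K/Q) = V_4 (Klein four-group, Z/2Z × Z/2Z)

f factors as (x^2 - 170)(x^2 - 37), so the splitting field is K = Q(sqrt(170), sqrt(37)). The elements 170, 37, 6290 are all non-squares in Q, so sqrt(170) and sqrt(37) generate independent quadratic extensions. Thus [K:Q] = 4 and Gal(K/Q) is generated by the two order-2 automorphisms sqrt(170) ↦ -sqrt(170) and sqrt(37) ↦ -sqrt(37), giving V_4.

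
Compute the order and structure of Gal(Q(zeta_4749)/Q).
|Gal(Q(zeta_4749)/Q)| = phi(4749) = 3164; group ≅ (Z/4749Z)^* ≅ Z/2Z × Z/1582Z

The n-th cyclotomic polynomial Φ_4749(x) is the minimal polynomial of zeta_4749 over Q and has degree phi(4749) = 3164. So Q(zeta_4749) is a degree-3164 Galois extension with Galois group (Z/4749Z)^*. By CRT, (Z/4749Z)^* ≅ (Z/3Z)^* × (Z/1583Z)^*. Each prime-power unit group is (Z/3Z)^* ≅ Z/2Z; (Z/1583Z)^* ≅ Z/1582Z. Hence Gal(Q(zeta_4749)/Q) ≅ Z/2Z × Z/1582Z.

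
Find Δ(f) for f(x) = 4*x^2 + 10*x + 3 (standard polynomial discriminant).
Δ = 52

For a quadratic a x^2 + b x + c the discriminant is Δ = b^2 - 4ac = (10)^2 - 4*(4)*(3) = 100 - (48) = 52.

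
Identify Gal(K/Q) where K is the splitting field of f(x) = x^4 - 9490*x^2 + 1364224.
Gal(K/Q) = Z/2Z (cyclic of order 2)

f factors as (x^2 - 9344)(x^2 - 146), so the splitting field is K = Q(sqrt(9344), sqrt(146)). The squarefree part of 9344 is 146 and the squarefree part of 146 is also 146, so sqrt(9344) and sqrt(146) are both rational multiples of sqrt(146). Hence Q(sqrt(9344)) = Q(sqrt(146)) = Q(sqrt(146)), and the splitting field collapses to a single degree-2 extension with Galois group Z/2Z.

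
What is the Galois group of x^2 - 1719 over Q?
Gal(K/Q) = Z/2Z (cyclic of order 2)

x^2 - 1719 is irreducible over Q since 1719 is not a rational square. The splitting field Q(sqrt(1719)) has degree 2 over Q, and its unique nontrivial automorphism is sqrt(1719) ↦ -sqrt(1719). Hence Gal(Q(sqrt(1719))/Q) = Z/2Z.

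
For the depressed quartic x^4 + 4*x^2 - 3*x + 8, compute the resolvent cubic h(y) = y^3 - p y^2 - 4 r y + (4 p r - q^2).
h(y) = y^3 - 4*y^2 - 32*y + 119

Identify coefficients: p = 4, q = -3, r = 8.
Plug into h(y) = y^3 - p y^2 - 4 r y + (4 p r - q^2):
  h(y) = y^3 - (4) y^2 - 4*(8) y + (4*(4)*(8) - (-3)^2)
       = y^3 + (-4) y^2 + (-32) y + (119).
Simplifying: h(y) = y^3 - 4*y^2 - 32*y + 119.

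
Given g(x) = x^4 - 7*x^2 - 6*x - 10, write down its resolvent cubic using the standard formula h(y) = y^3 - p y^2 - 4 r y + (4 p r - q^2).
h(y) = y^3 + 7*y^2 + 40*y + 244

Identify coefficients: p = -7, q = -6, r = -10.
Plug into h(y) = y^3 - p y^2 - 4 r y + (4 p r - q^2):
  h(y) = y^3 - (-7) y^2 - 4*(-10) y + (4*(-7)*(-10) - (-6)^2)
       = y^3 + (7) y^2 + (40) y + (244).
Simplifying: h(y) = y^3 + 7*y^2 + 40*y + 244.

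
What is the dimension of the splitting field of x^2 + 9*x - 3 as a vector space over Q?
[K:Q] = 2

The discriminant of x^2 + (9)*x + (-3) is b^2 - 4c = 81 - (-12) = 93. Since 93 is not a perfect square in Q, the polynomial is irreducible over Q. Its two roots generate a degree-2 extension, so [K:Q] = 2.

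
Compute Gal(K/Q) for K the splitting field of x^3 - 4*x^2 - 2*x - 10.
Gal(K/Q) = S_3 (symmetric group of order 6)

Compute the discriminant of x^3 + (-4)*x^2 + (-2)*x + (-10): Δ = -6604. Since Δ is not a rational square, the Galois group is not contained in A_3; it must be the full S_3 (irreducibility of the cubic rules out anything smaller).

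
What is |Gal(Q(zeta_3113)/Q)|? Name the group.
|Gal(Q(zeta_3113)/Q)| = phi(3113) = 2820; group ≅ (Z/3113Z)^* ≅ Z/10Z × Z/282Z

The n-th cyclotomic polynomial Φ_3113(x) is the minimal polynomial of zeta_3113 over Q and has degree phi(3113) = 2820. So Q(zeta_3113) is a degree-2820 Galois extension with Galois group (Z/3113Z)^*. By CRT, (Z/3113Z)^* ≅ (Z/11Z)^* × (Z/283Z)^*. Each prime-power unit group is (Z/11Z)^* ≅ Z/10Z; (Z/283Z)^* ≅ Z/282Z. Hence Gal(Q(zeta_3113)/Q) ≅ Z/10Z × Z/282Z.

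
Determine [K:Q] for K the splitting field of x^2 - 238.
[K:Q] = 2

The polynomial x^2 - 238 is irreducible over Q since 238 is not a perfect square. Its splitting field is Q(sqrt(238)), which has degree 2 over Q.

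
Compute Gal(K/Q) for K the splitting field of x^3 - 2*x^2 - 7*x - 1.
Gal(K/Q) = S_3 (symmetric group of order 6)

Compute the discriminant of x^3 + (-2)*x^2 + (-7)*x + (-1): Δ = 1257. Since Δ is not a rational square, the Galois group is not contained in A_3; it must be the full S_3 (irreducibility of the cubic rules out anything smaller).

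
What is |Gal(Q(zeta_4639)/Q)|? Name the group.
|Gal(Q(zeta_4639)/Q)| = phi(4639) = 4638; group ≅ (Z/4639Z)^* ≅ Z/4638Z

The n-th cyclotomic polynomial Φ_4639(x) is the minimal polynomial of zeta_4639 over Q and has degree phi(4639) = 4638. So Q(zeta_4639) is a degree-4638 Galois extension with Galois group (Z/4639Z)^*. (Z/4639Z)^* is cyclic since 4639 is an odd prime power (or 4). Hence Gal(Q(zeta_4639)/Q) ≅ Z/4638Z.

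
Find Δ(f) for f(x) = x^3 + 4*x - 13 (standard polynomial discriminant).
Δ = -4819

For a depressed cubic x^3 + p x + q the discriminant is Δ = -4 p^3 - 27 q^2 = -4*(4)^3 - 27*(-13)^2 = -256 - 4563 = -4819.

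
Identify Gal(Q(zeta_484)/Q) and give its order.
|Gal(Q(zeta_484)/Q)| = phi(484) = 220; group ≅ (Z/484Z)^* ≅ Z/2Z × Z/110Z

The n-th cyclotomic polynomial Φ_484(x) is the minimal polynomial of zeta_484 over Q and has degree phi(484) = 220. So Q(zeta_484) is a degree-220 Galois extension with Galois group (Z/484Z)^*. By CRT, (Z/484Z)^* ≅ (Z/4Z)^* × (Z/121Z)^*. Each prime-power unit group is (Z/4Z)^* ≅ Z/2Z; (Z/121Z)^* ≅ Z/110Z. Hence Gal(Q(zeta_484)/Q) ≅ Z/2Z × Z/110Z.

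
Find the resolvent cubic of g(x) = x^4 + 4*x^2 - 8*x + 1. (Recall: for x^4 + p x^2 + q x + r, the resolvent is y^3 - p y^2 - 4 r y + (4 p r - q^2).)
h(y) = y^3 - 4*y^2 - 4*y - 48

Identify coefficients: p = 4, q = -8, r = 1.
Plug into h(y) = y^3 - p y^2 - 4 r y + (4 p r - q^2):
  h(y) = y^3 - (4) y^2 - 4*(1) y + (4*(4)*(1) - (-8)^2)
       = y^3 + (-4) y^2 + (-4) y + (-48).
Simplifying: h(y) = y^3 - 4*y^2 - 4*y - 48.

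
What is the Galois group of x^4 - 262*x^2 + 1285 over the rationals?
Gal(K/Q) = V_4 (Klein four-group, Z/2Z × Z/2Z)

f factors as (x^2 - 5)(x^2 - 257), so the splitting field is K = Q(sqrt(5), sqrt(257)). The elements 5, 257, 1285 are all non-squares in Q, so sqrt(5) and sqrt(257) generate independent quadratic extensions. Thus [K:Q] = 4 and Gal(K/Q) is generated by the two order-2 automorphisms sqrt(5) ↦ -sqrt(5) and sqrt(257) ↦ -sqrt(257), giving V_4.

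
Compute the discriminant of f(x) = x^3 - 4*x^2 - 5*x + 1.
Δ = 1489

For x^3 + a x^2 + b x + c the discriminant is Δ = 18 a b c - 4 a^3 c + a^2 b^2 - 4 b^3 - 27 c^2.
Plug a = -4, b = -5, c = 1:
  18*(-4)*(-5)*(1) - 4*(-4)^3*(1) + (-4)^2*(-5)^2 - 4*(-5)^3 - 27*(1)^2
  = 360 + (256) + 400 + (500) + (-27)
  = 1489.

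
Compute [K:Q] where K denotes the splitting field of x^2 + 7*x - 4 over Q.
[K:Q] = 2

The discriminant of x^2 + (7)*x + (-4) is b^2 - 4c = 49 - (-16) = 65. Since 65 is not a perfect square in Q, the polynomial is irreducible over Q. Its two roots generate a degree-2 extension, so [K:Q] = 2.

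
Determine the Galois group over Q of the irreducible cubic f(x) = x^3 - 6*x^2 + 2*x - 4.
Gal(K/Q) = S_3 (symmetric group of order 6)

Compute the discriminant of x^3 + (-6)*x^2 + (2)*x + (-4): Δ = -2912. Since Δ is not a rational square, the Galois group is not contained in A_3; it must be the full S_3 (irreducibility of the cubic rules out anything smaller).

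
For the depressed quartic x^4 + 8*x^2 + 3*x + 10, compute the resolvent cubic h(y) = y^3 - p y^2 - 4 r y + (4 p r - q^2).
h(y) = y^3 - 8*y^2 - 40*y + 311

Identify coefficients: p = 8, q = 3, r = 10.
Plug into h(y) = y^3 - p y^2 - 4 r y + (4 p r - q^2):
  h(y) = y^3 - (8) y^2 - 4*(10) y + (4*(8)*(10) - (3)^2)
       = y^3 + (-8) y^2 + (-40) y + (311).
Simplifying: h(y) = y^3 - 8*y^2 - 40*y + 311.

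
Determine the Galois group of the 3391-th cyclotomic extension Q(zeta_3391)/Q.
|Gal(Q(zeta_3391)/Q)| = phi(3391) = 3390; group ≅ (Z/3391Z)^* ≅ Z/3390Z

The n-th cyclotomic polynomial Φ_3391(x) is the minimal polynomial of zeta_3391 over Q and has degree phi(3391) = 3390. So Q(zeta_3391) is a degree-3390 Galois extension with Galois group (Z/3391Z)^*. (Z/3391Z)^* is cyclic since 3391 is an odd prime power (or 4). Hence Gal(Q(zeta_3391)/Q) ≅ Z/3390Z.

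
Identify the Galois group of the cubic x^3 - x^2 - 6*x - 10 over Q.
Gal(K/Q) = S_3 (symmetric group of order 6)

Compute the discriminant of x^3 + (-1)*x^2 + (-6)*x + (-10): Δ = -2920. Since Δ is not a rational square, the Galois group is not contained in A_3; it must be the full S_3 (irreducibility of the cubic rules out anything smaller).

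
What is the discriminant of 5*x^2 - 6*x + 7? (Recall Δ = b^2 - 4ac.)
Δ = -104

For a quadratic a x^2 + b x + c the discriminant is Δ = b^2 - 4ac = (-6)^2 - 4*(5)*(7) = 36 - (140) = -104.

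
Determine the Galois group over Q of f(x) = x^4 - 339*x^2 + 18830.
Gal(K/Q) = V_4 (Klein four-group, Z/2Z × Z/2Z)

f factors as (x^2 - 269)(x^2 - 70), so the splitting field is K = Q(sqrt(269), sqrt(70)). The elements 269, 70, 18830 are all non-squares in Q, so sqrt(269) and sqrt(70) generate independent quadratic extensions. Thus [K:Q] = 4 and Gal(K/Q) is generated by the two order-2 automorphisms sqrt(269) ↦ -sqrt(269) and sqrt(70) ↦ -sqrt(70), giving V_4.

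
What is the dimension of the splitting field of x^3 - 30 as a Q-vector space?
[K:Q] = 6

x^3 - 30 has one real root r = 30^(1/3) and two complex roots r*zeta_3, r*zeta_3^2 where zeta_3 = e^(2*pi*i/3). The splitting field is Q(r, zeta_3). [Q(r):Q] = 3 and [Q(zeta_3):Q] = 2 with gcd = 1, so [Q(r, zeta_3):Q] = 3 * 2 = 6.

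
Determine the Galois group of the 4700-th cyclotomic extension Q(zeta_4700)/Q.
|Gal(Q(zeta_4700)/Q)| = phi(4700) = 1840; group ≅ (Z/4700Z)^* ≅ Z/2Z × Z/20Z × Z/46Z

The n-th cyclotomic polynomial Φ_4700(x) is the minimal polynomial of zeta_4700 over Q and has degree phi(4700) = 1840. So Q(zeta_4700) is a degree-1840 Galois extension with Galois group (Z/4700Z)^*. By CRT, (Z/4700Z)^* ≅ (Z/4Z)^* × (Z/25Z)^* × (Z/47Z)^*. Each prime-power unit group is (Z/4Z)^* ≅ Z/2Z; (Z/25Z)^* ≅ Z/20Z; (Z/47Z)^* ≅ Z/46Z. Hence Gal(Q(zeta_4700)/Q) ≅ Z/2Z × Z/20Z × Z/46Z.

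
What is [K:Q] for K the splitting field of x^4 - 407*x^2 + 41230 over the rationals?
[K:Q] = 4

f factors as (x^2 - 190)(x^2 - 217); the splitting field is K = Q(sqrt(190), sqrt(217)). Since 190, 217, and 41230 are all non-squares in Q, the three subfields Q(sqrt(190)), Q(sqrt(217)), Q(sqrt(41230)) are distinct degree-2 extensions, so [K:Q] = 4 (Klein four Galois group).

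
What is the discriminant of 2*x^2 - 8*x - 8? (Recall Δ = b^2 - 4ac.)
Δ = 128

For a quadratic a x^2 + b x + c the discriminant is Δ = b^2 - 4ac = (-8)^2 - 4*(2)*(-8) = 64 - (-64) = 128.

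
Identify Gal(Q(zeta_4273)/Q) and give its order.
|Gal(Q(zeta_4273)/Q)| = phi(4273) = 4272; group ≅ (Z/4273Z)^* ≅ Z/4272Z

The n-th cyclotomic polynomial Φ_4273(x) is the minimal polynomial of zeta_4273 over Q and has degree phi(4273) = 4272. So Q(zeta_4273) is a degree-4272 Galois extension with Galois group (Z/4273Z)^*. (Z/4273Z)^* is cyclic since 4273 is an odd prime power (or 4). Hence Gal(Q(zeta_4273)/Q) ≅ Z/4272Z.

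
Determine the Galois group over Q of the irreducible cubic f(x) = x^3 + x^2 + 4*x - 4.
Gal(K/Q) = S_3 (symmetric group of order 6)

Compute the discriminant of x^3 + (1)*x^2 + (4)*x + (-4): Δ = -944. Since Δ is not a rational square, the Galois group is not contained in A_3; it must be the full S_3 (irreducibility of the cubic rules out anything smaller).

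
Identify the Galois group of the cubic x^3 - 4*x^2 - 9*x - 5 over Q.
Gal(K/Q) = S_3 (symmetric group of order 6)

Compute the discriminant of x^3 + (-4)*x^2 + (-9)*x + (-5): Δ = -983. Since Δ is not a rational square, the Galois group is not contained in A_3; it must be the full S_3 (irreducibility of the cubic rules out anything smaller).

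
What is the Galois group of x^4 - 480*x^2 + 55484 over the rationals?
Gal(K/Q) = V_4 (Klein four-group, Z/2Z × Z/2Z)

f factors as (x^2 - 286)(x^2 - 194), so the splitting field is K = Q(sqrt(286), sqrt(194)). The elements 286, 194, 55484 are all non-squares in Q, so sqrt(286) and sqrt(194) generate independent quadratic extensions. Thus [K:Q] = 4 and Gal(K/Q) is generated by the two order-2 automorphisms sqrt(286) ↦ -sqrt(286) and sqrt(194) ↦ -sqrt(194), giving V_4.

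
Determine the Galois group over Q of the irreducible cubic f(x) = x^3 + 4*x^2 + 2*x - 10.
Gal(K/Q) = S_3 (symmetric group of order 6)

Compute the discriminant of x^3 + (4)*x^2 + (2)*x + (-10): Δ = -1548. Since Δ is not a rational square, the Galois group is not contained in A_3; it must be the full S_3 (irreducibility of the cubic rules out anything smaller).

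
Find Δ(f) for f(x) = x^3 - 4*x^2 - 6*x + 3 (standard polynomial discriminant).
Δ = 3261

For x^3 + a x^2 + b x + c the discriminant is Δ = 18 a b c - 4 a^3 c + a^2 b^2 - 4 b^3 - 27 c^2.
Plug a = -4, b = -6, c = 3:
  18*(-4)*(-6)*(3) - 4*(-4)^3*(3) + (-4)^2*(-6)^2 - 4*(-6)^3 - 27*(3)^2
  = 1296 + (768) + 576 + (864) + (-243)
  = 3261.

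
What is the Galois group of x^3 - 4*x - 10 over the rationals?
Gal(K/Q) = S_3 (symmetric group of order 6)

Compute the discriminant of x^3 + (0)*x^2 + (-4)*x + (-10): Δ = -2444. Since Δ is not a rational square, the Galois group is not contained in A_3; it must be the full S_3 (irreducibility of the cubic rules out anything smaller).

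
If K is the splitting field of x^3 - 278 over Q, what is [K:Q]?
[K:Q] = 6

x^3 - 278 has one real root r = 278^(1/3) and two complex roots r*zeta_3, r*zeta_3^2 where zeta_3 = e^(2*pi*i/3). The splitting field is Q(r, zeta_3). [Q(r):Q] = 3 and [Q(zeta_3):Q] = 2 with gcd = 1, so [Q(r, zeta_3):Q] = 3 * 2 = 6.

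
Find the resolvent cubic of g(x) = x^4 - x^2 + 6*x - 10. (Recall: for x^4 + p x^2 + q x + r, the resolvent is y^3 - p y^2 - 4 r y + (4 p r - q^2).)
h(y) = y^3 + y^2 + 40*y + 4

Identify coefficients: p = -1, q = 6, r = -10.
Plug into h(y) = y^3 - p y^2 - 4 r y + (4 p r - q^2):
  h(y) = y^3 - (-1) y^2 - 4*(-10) y + (4*(-1)*(-10) - (6)^2)
       = y^3 + (1) y^2 + (40) y + (4).
Simplifying: h(y) = y^3 + y^2 + 40*y + 4.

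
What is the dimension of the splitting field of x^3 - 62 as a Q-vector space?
[K:Q] = 6

x^3 - 62 has one real root r = 62^(1/3) and two complex roots r*zeta_3, r*zeta_3^2 where zeta_3 = e^(2*pi*i/3). The splitting field is Q(r, zeta_3). [Q(r):Q] = 3 and [Q(zeta_3):Q] = 2 with gcd = 1, so [Q(r, zeta_3):Q] = 3 * 2 = 6.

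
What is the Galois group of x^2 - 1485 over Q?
Gal(K/Q) = Z/2Z (cyclic of order 2)

x^2 - 1485 is irreducible over Q since 1485 is not a rational square. The splitting field Q(sqrt(1485)) has degree 2 over Q, and its unique nontrivial automorphism is sqrt(1485) ↦ -sqrt(1485). Hence Gal(Q(sqrt(1485))/Q) = Z/2Z.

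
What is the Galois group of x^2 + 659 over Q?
Gal(K/Q) = Z/2Z (cyclic of order 2)

x^2 + 659 is irreducible over Q since -659 is not a rational square. The splitting field Q(sqrt(-659)) has degree 2 over Q, and its unique nontrivial automorphism is sqrt(-659) ↦ -sqrt(-659). Hence Gal(Q(sqrt(-659))/Q) = Z/2Z.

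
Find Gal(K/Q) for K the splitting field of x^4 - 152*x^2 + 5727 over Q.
Gal(K/Q) = V_4 (Klein four-group, Z/2Z × Z/2Z)

f factors as (x^2 - 69)(x^2 - 83), so the splitting field is K = Q(sqrt(69), sqrt(83)). The elements 69, 83, 5727 are all non-squares in Q, so sqrt(69) and sqrt(83) generate independent quadratic extensions. Thus [K:Q] = 4 and Gal(K/Q) is generated by the two order-2 automorphisms sqrt(69) ↦ -sqrt(69) and sqrt(83) ↦ -sqrt(83), giving V_4.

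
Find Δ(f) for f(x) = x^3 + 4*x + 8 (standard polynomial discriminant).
Δ = -1984

For a depressed cubic x^3 + p x + q the discriminant is Δ = -4 p^3 - 27 q^2 = -4*(4)^3 - 27*(8)^2 = -256 - 1728 = -1984.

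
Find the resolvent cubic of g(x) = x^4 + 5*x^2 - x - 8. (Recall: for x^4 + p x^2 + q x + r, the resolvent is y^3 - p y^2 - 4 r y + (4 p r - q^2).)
h(y) = y^3 - 5*y^2 + 32*y - 161

Identify coefficients: p = 5, q = -1, r = -8.
Plug into h(y) = y^3 - p y^2 - 4 r y + (4 p r - q^2):
  h(y) = y^3 - (5) y^2 - 4*(-8) y + (4*(5)*(-8) - (-1)^2)
       = y^3 + (-5) y^2 + (32) y + (-161).
Simplifying: h(y) = y^3 - 5*y^2 + 32*y - 161.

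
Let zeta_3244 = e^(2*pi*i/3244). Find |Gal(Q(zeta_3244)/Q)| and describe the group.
|Gal(Q(zeta_3244)/Q)| = phi(3244) = 1620; group ≅ (Z/3244Z)^* ≅ Z/2Z × Z/810Z

The n-th cyclotomic polynomial Φ_3244(x) is the minimal polynomial of zeta_3244 over Q and has degree phi(3244) = 1620. So Q(zeta_3244) is a degree-1620 Galois extension with Galois group (Z/3244Z)^*. By CRT, (Z/3244Z)^* ≅ (Z/4Z)^* × (Z/811Z)^*. Each prime-power unit group is (Z/4Z)^* ≅ Z/2Z; (Z/811Z)^* ≅ Z/810Z. Hence Gal(Q(zeta_3244)/Q) ≅ Z/2Z × Z/810Z.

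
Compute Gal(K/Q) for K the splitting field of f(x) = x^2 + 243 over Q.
Gal(K/Q) = Z/2Z (cyclic of order 2)

x^2 + 243 is irreducible over Q since -243 is not a rational square. The splitting field Q(sqrt(-243)) has degree 2 over Q, and its unique nontrivial automorphism is sqrt(-243) ↦ -sqrt(-243). Hence Gal(Q(sqrt(-243))/Q) = Z/2Z.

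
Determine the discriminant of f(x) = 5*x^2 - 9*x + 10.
Δ = -119

For a quadratic a x^2 + b x + c the discriminant is Δ = b^2 - 4ac = (-9)^2 - 4*(5)*(10) = 81 - (200) = -119.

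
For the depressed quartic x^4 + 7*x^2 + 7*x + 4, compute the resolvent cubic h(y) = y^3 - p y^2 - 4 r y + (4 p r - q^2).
h(y) = y^3 - 7*y^2 - 16*y + 63

Identify coefficients: p = 7, q = 7, r = 4.
Plug into h(y) = y^3 - p y^2 - 4 r y + (4 p r - q^2):
  h(y) = y^3 - (7) y^2 - 4*(4) y + (4*(7)*(4) - (7)^2)
       = y^3 + (-7) y^2 + (-16) y + (63).
Simplifying: h(y) = y^3 - 7*y^2 - 16*y + 63.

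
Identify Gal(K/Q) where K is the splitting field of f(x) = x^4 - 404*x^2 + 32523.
Gal(K/Q) = V_4 (Klein four-group, Z/2Z × Z/2Z)

f factors as (x^2 - 111)(x^2 - 293), so the splitting field is K = Q(sqrt(111), sqrt(293)). The elements 111, 293, 32523 are all non-squares in Q, so sqrt(111) and sqrt(293) generate independent quadratic extensions. Thus [K:Q] = 4 and Gal(K/Q) is generated by the two order-2 automorphisms sqrt(111) ↦ -sqrt(111) and sqrt(293) ↦ -sqrt(293), giving V_4.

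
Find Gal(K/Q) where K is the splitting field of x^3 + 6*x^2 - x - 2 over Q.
Gal(K/Q) = S_3 (symmetric group of order 6)

Compute the discriminant of x^3 + (6)*x^2 + (-1)*x + (-2): Δ = 1876. Since Δ is not a rational square, the Galois group is not contained in A_3; it must be the full S_3 (irreducibility of the cubic rules out anything smaller).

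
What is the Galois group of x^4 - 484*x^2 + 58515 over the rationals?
Gal(K/Q) = V_4 (Klein four-group, Z/2Z × Z/2Z)

f factors as (x^2 - 249)(x^2 - 235), so the splitting field is K = Q(sqrt(249), sqrt(235)). The elements 249, 235, 58515 are all non-squares in Q, so sqrt(249) and sqrt(235) generate independent quadratic extensions. Thus [K:Q] = 4 and Gal(K/Q) is generated by the two order-2 automorphisms sqrt(249) ↦ -sqrt(249) and sqrt(235) ↦ -sqrt(235), giving V_4.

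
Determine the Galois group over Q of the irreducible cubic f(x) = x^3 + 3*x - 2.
Gal(K/Q) = S_3 (symmetric group of order 6)

Compute the discriminant of x^3 + (0)*x^2 + (3)*x + (-2): Δ = -216. Since Δ is not a rational square, the Galois group is not contained in A_3; it must be the full S_3 (irreducibility of the cubic rules out anything smaller).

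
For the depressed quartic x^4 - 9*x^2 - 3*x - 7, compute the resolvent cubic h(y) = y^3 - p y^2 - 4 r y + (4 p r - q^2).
h(y) = y^3 + 9*y^2 + 28*y + 243

Identify coefficients: p = -9, q = -3, r = -7.
Plug into h(y) = y^3 - p y^2 - 4 r y + (4 p r - q^2):
  h(y) = y^3 - (-9) y^2 - 4*(-7) y + (4*(-9)*(-7) - (-3)^2)
       = y^3 + (9) y^2 + (28) y + (243).
Simplifying: h(y) = y^3 + 9*y^2 + 28*y + 243.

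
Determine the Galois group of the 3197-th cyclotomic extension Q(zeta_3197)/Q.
|Gal(Q(zeta_3197)/Q)| = phi(3197) = 3036; group ≅ (Z/3197Z)^* ≅ Z/22Z × Z/138Z

The n-th cyclotomic polynomial Φ_3197(x) is the minimal polynomial of zeta_3197 over Q and has degree phi(3197) = 3036. So Q(zeta_3197) is a degree-3036 Galois extension with Galois group (Z/3197Z)^*. By CRT, (Z/3197Z)^* ≅ (Z/23Z)^* × (Z/139Z)^*. Each prime-power unit group is (Z/23Z)^* ≅ Z/22Z; (Z/139Z)^* ≅ Z/138Z. Hence Gal(Q(zeta_3197)/Q) ≅ Z/22Z × Z/138Z.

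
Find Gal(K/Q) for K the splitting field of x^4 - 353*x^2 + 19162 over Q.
Gal(K/Q) = V_4 (Klein four-group, Z/2Z × Z/2Z)

f factors as (x^2 - 286)(x^2 - 67), so the splitting field is K = Q(sqrt(286), sqrt(67)). The elements 286, 67, 19162 are all non-squares in Q, so sqrt(286) and sqrt(67) generate independent quadratic extensions. Thus [K:Q] = 4 and Gal(K/Q) is generated by the two order-2 automorphisms sqrt(286) ↦ -sqrt(286) and sqrt(67) ↦ -sqrt(67), giving V_4.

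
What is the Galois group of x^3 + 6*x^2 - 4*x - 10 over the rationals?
Gal(K/Q) = S_3 (symmetric group of order 6)

Compute the discriminant of x^3 + (6)*x^2 + (-4)*x + (-10): Δ = 11092. Since Δ is not a rational square, the Galois group is not contained in A_3; it must be the full S_3 (irreducibility of the cubic rules out anything smaller).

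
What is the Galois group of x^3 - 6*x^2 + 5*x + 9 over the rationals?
Gal(K/Q) = S_3 (symmetric group of order 6)

Compute the discriminant of x^3 + (-6)*x^2 + (5)*x + (9): Δ = 1129. Since Δ is not a rational square, the Galois group is not contained in A_3; it must be the full S_3 (irreducibility of the cubic rules out anything smaller).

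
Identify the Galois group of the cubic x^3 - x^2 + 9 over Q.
Gal(K/Q) = S_3 (symmetric group of order 6)

Compute the discriminant of x^3 + (-1)*x^2 + (0)*x + (9): Δ = -2151. Since Δ is not a rational square, the Galois group is not contained in A_3; it must be the full S_3 (irreducibility of the cubic rules out anything smaller).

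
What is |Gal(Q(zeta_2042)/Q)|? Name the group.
|Gal(Q(zeta_2042)/Q)| = phi(2042) = 1020; group ≅ (Z/2042Z)^* ≅ Z/1020Z

The n-th cyclotomic polynomial Φ_2042(x) is the minimal polynomial of zeta_2042 over Q and has degree phi(2042) = 1020. So Q(zeta_2042) is a degree-1020 Galois extension with Galois group (Z/2042Z)^*. By CRT, (Z/2042Z)^* ≅ (Z/2Z)^* × (Z/1021Z)^*. Each prime-power unit group is (Z/2Z)^* ≅ trivial group (order 1); (Z/1021Z)^* ≅ Z/1020Z. Hence Gal(Q(zeta_2042)/Q) ≅ Z/1020Z.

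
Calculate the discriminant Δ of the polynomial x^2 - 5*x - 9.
Δ = 61

For a quadratic a x^2 + b x + c the discriminant is Δ = b^2 - 4ac = (-5)^2 - 4*(1)*(-9) = 25 - (-36) = 61.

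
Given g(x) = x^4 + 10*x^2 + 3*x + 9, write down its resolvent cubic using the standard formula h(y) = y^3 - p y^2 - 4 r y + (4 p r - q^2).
h(y) = y^3 - 10*y^2 - 36*y + 351

Identify coefficients: p = 10, q = 3, r = 9.
Plug into h(y) = y^3 - p y^2 - 4 r y + (4 p r - q^2):
  h(y) = y^3 - (10) y^2 - 4*(9) y + (4*(10)*(9) - (3)^2)
       = y^3 + (-10) y^2 + (-36) y + (351).
Simplifying: h(y) = y^3 - 10*y^2 - 36*y + 351.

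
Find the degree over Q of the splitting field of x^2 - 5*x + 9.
[K:Q] = 2

The discriminant of x^2 + (-5)*x + (9) is b^2 - 4c = 25 - (36) = -11. Since -11 is not a perfect square in Q, the polynomial is irreducible over Q. Its two roots generate a degree-2 extension, so [K:Q] = 2.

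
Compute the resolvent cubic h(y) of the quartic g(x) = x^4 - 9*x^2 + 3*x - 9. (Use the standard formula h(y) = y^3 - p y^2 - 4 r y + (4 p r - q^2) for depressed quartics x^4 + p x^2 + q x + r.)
h(y) = y^3 + 9*y^2 + 36*y + 315

Identify coefficients: p = -9, q = 3, r = -9.
Plug into h(y) = y^3 - p y^2 - 4 r y + (4 p r - q^2):
  h(y) = y^3 - (-9) y^2 - 4*(-9) y + (4*(-9)*(-9) - (3)^2)
       = y^3 + (9) y^2 + (36) y + (315).
Simplifying: h(y) = y^3 + 9*y^2 + 36*y + 315.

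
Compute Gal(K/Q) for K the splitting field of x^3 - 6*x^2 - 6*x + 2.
Gal(K/Q) = S_3 (symmetric group of order 6)

Compute the discriminant of x^3 + (-6)*x^2 + (-6)*x + (2): Δ = 5076. Since Δ is not a rational square, the Galois group is not contained in A_3; it must be the full S_3 (irreducibility of the cubic rules out anything smaller).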